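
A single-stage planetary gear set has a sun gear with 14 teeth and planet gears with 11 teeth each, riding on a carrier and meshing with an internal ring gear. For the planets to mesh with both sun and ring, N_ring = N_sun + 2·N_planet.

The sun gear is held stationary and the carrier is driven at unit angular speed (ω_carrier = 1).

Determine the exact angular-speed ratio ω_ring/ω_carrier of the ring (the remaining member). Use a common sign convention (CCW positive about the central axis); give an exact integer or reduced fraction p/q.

25/18

N_ring = 14 + 2·11 = 36
14(ω_s−ω_c) = −36(ω_r−ω_c),  ω_s=0, ω_c=1
ω_r = 1 − (14/36)(0−1) = 25/18
ω_r/ω_c = 25/18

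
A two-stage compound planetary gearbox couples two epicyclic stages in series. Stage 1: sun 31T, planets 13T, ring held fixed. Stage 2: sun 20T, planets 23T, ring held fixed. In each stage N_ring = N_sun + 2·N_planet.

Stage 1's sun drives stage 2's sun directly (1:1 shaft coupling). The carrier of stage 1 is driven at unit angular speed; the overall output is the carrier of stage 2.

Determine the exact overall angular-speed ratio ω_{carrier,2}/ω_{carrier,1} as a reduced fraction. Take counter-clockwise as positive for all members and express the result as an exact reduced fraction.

880/1333

Stage 1: N_ring = 31 + 2·13 = 57
Stage 1: 31(ω_s−ω_c) = −57(ω_r−ω_c),  ω_r=0, ω_c=1
Stage 1: ω_s = 1 − (57/31)(0−1) = 88/31
  ⇒ ω_s¹/ω_c¹ = 88/31
Stage 2: N_ring = 20 + 2·23 = 66
Stage 2: 20(ω_s−ω_c) = −66(ω_r−ω_c),  ω_r=0, ω_s=1
Stage 2: 20(1−ω_c) = −66(0−ω_c)  ⇒  86ω_c = 20  ⇒  ω_c = 10/43
  ⇒ ω_c²/ω_s² = 10/43
Coupling ω_s² = ω_s¹ ⇒ overall = 88/31 × 10/43 = 880/1333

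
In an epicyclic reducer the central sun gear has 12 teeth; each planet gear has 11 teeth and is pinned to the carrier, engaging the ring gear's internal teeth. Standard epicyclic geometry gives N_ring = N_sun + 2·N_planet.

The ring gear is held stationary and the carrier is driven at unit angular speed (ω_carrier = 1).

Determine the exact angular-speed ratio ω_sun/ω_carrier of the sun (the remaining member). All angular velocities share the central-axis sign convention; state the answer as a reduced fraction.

23/6

N_ring = 12 + 2·11 = 34
12(ω_s−ω_c) = −34(ω_r−ω_c),  ω_r=0, ω_c=1
ω_s = 1 − (34/12)(0−1) = 23/6
ω_s/ω_c = 23/6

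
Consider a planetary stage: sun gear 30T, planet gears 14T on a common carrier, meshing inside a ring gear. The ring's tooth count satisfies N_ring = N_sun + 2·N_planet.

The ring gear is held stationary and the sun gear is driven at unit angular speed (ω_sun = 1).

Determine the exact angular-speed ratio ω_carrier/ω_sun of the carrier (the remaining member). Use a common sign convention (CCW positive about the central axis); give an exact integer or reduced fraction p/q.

15/44

N_ring = 30 + 2·14 = 58
30(ω_s−ω_c) = −58(ω_r−ω_c),  ω_r=0, ω_s=1
30(1−ω_c) = −58(0−ω_c)  ⇒  88ω_c = 30  ⇒  ω_c = 15/44
ω_c/ω_s = 15/44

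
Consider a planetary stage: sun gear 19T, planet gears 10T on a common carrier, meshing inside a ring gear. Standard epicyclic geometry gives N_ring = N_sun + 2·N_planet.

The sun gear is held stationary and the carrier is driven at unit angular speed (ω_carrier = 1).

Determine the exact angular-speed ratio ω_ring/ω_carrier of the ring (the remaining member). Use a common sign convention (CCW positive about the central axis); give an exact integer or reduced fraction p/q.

N_ring = 19 + 2·10 = 39
19(ω_s−ω_c) = −39(ω_r−ω_c),  ω_s=0, ω_c=1
ω_r = 1 − (19/39)(0−1) = 58/39
ω_r/ω_c = 58/39

58/39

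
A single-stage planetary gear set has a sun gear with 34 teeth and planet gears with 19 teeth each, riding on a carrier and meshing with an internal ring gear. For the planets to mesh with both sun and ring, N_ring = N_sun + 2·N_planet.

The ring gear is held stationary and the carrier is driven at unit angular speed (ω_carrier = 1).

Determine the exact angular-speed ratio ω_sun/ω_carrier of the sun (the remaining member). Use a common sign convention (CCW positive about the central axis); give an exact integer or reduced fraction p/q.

53/17

N_ring = 34 + 2·19 = 72
34(ω_s−ω_c) = −72(ω_r−ω_c),  ω_r=0, ω_c=1
ω_s = 1 − (72/34)(0−1) = 53/17
ω_s/ω_c = 53/17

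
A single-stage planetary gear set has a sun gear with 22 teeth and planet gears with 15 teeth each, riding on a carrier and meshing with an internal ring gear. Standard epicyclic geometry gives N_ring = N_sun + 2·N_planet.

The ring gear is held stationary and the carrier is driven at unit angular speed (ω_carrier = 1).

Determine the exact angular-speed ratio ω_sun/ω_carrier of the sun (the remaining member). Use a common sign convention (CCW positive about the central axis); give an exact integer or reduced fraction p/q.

N_ring = 22 + 2·15 = 52
22(ω_s−ω_c) = −52(ω_r−ω_c),  ω_r=0, ω_c=1
ω_s = 1 − (52/22)(0−1) = 37/11
ω_s/ω_c = 37/11

37/11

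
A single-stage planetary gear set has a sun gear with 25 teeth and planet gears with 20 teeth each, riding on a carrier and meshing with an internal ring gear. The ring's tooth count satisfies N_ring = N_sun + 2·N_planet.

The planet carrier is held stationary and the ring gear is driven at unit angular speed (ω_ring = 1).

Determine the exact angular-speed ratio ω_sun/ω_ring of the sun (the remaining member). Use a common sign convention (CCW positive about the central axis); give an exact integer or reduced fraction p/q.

-13/5

N_ring = 25 + 2·20 = 65
25(ω_s−ω_c) = −65(ω_r−ω_c),  ω_c=0, ω_r=1
ω_s = 0 − (65/25)(1−0) = -13/5
ω_s/ω_r = -13/5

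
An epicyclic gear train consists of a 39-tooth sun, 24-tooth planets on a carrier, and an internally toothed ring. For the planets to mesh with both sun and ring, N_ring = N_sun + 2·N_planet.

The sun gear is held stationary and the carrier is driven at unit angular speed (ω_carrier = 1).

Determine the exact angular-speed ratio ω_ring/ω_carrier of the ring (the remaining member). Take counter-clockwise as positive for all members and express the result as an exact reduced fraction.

42/29

N_ring = 39 + 2·24 = 87
39(ω_s−ω_c) = −87(ω_r−ω_c),  ω_s=0, ω_c=1
ω_r = 1 − (39/87)(0−1) = 42/29
ω_r/ω_c = 42/29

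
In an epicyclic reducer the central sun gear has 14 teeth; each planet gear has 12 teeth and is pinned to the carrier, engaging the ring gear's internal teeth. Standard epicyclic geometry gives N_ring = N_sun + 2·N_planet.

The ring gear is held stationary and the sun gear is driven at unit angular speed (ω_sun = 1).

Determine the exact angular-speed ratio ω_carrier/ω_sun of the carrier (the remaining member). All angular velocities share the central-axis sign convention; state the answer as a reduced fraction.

7/26

N_ring = 14 + 2·12 = 38
14(ω_s−ω_c) = −38(ω_r−ω_c),  ω_r=0, ω_s=1
14(1−ω_c) = −38(0−ω_c)  ⇒  52ω_c = 14  ⇒  ω_c = 7/26
ω_c/ω_s = 7/26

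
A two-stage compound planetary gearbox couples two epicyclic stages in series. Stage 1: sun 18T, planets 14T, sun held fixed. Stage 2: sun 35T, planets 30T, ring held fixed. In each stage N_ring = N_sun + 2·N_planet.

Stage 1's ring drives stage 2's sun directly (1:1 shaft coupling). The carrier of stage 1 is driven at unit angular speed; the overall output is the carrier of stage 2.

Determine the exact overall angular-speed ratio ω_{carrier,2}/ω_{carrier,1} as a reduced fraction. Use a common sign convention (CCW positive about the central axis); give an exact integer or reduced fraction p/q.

112/299

Stage 1: N_ring = 18 + 2·14 = 46
Stage 1: 18(ω_s−ω_c) = −46(ω_r−ω_c),  ω_s=0, ω_c=1
Stage 1: ω_r = 1 − (18/46)(0−1) = 32/23
  ⇒ ω_r¹/ω_c¹ = 32/23
Stage 2: N_ring = 35 + 2·30 = 95
Stage 2: 35(ω_s−ω_c) = −95(ω_r−ω_c),  ω_r=0, ω_s=1
Stage 2: 35(1−ω_c) = −95(0−ω_c)  ⇒  130ω_c = 35  ⇒  ω_c = 7/26
  ⇒ ω_c²/ω_s² = 7/26
Coupling ω_s² = ω_r¹ ⇒ overall = 32/23 × 7/26 = 112/299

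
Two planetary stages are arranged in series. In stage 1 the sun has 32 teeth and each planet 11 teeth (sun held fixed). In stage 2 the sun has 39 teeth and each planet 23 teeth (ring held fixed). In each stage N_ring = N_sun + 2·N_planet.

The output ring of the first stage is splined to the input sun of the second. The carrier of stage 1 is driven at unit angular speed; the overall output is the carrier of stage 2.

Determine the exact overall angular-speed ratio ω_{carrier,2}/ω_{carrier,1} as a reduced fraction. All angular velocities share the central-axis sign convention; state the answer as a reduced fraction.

559/1116

Stage 1: N_ring = 32 + 2·11 = 54
Stage 1: 32(ω_s−ω_c) = −54(ω_r−ω_c),  ω_s=0, ω_c=1
Stage 1: ω_r = 1 − (32/54)(0−1) = 43/27
  ⇒ ω_r¹/ω_c¹ = 43/27
Stage 2: N_ring = 39 + 2·23 = 85
Stage 2: 39(ω_s−ω_c) = −85(ω_r−ω_c),  ω_r=0, ω_s=1
Stage 2: 39(1−ω_c) = −85(0−ω_c)  ⇒  124ω_c = 39  ⇒  ω_c = 39/124
  ⇒ ω_c²/ω_s² = 39/124
Coupling ω_s² = ω_r¹ ⇒ overall = 43/27 × 39/124 = 559/1116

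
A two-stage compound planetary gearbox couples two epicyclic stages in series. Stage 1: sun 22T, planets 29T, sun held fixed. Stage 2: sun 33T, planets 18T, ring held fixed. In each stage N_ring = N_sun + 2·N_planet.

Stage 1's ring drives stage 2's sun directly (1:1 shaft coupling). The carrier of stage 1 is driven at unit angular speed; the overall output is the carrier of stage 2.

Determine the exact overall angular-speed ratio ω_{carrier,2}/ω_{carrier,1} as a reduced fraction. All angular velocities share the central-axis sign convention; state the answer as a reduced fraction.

Stage 1: N_ring = 22 + 2·29 = 80
Stage 1: 22(ω_s−ω_c) = −80(ω_r−ω_c),  ω_s=0, ω_c=1
Stage 1: ω_r = 1 − (22/80)(0−1) = 51/40
  ⇒ ω_r¹/ω_c¹ = 51/40
Stage 2: N_ring = 33 + 2·18 = 69
Stage 2: 33(ω_s−ω_c) = −69(ω_r−ω_c),  ω_r=0, ω_s=1
Stage 2: 33(1−ω_c) = −69(0−ω_c)  ⇒  102ω_c = 33  ⇒  ω_c = 11/34
  ⇒ ω_c²/ω_s² = 11/34
Coupling ω_s² = ω_r¹ ⇒ overall = 51/40 × 11/34 = 33/80

33/80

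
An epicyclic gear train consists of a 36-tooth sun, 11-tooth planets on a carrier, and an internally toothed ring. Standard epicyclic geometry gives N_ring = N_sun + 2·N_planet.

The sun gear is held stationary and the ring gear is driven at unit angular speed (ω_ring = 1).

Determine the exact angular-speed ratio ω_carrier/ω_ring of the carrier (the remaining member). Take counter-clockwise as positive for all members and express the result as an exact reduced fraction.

29/47

N_ring = 36 + 2·11 = 58
36(ω_s−ω_c) = −58(ω_r−ω_c),  ω_s=0, ω_r=1
36(0−ω_c) = −58(1−ω_c)  ⇒  94ω_c = 58  ⇒  ω_c = 29/47
ω_c/ω_r = 29/47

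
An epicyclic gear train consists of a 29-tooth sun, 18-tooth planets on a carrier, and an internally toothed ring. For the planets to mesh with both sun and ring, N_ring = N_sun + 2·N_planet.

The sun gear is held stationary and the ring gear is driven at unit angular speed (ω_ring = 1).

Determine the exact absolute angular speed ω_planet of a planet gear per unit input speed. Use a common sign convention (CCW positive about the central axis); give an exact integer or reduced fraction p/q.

65/36

N_ring = 29 + 2·18 = 65
29(ω_s−ω_c) = −65(ω_r−ω_c),  ω_s=0, ω_r=1
29(0−ω_c) = −65(1−ω_c)  ⇒  94ω_c = 65  ⇒  ω_c = 65/94
sun–planet: 29·(0−65/94) = −18·(ω_p−ω_c)  ⇒  ω_p−ω_c = −(29/18)·(-65/94) = 1885/1692
ω_p = 65/94 + 1885/1692 = 65/36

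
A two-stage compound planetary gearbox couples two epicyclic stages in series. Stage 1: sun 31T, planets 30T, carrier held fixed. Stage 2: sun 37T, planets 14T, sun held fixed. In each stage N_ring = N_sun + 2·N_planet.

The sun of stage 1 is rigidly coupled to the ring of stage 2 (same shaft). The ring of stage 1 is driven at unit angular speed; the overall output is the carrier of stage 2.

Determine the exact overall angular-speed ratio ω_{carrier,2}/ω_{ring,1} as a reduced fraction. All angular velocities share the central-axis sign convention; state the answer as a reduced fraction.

-5915/3162

Stage 1: N_ring = 31 + 2·30 = 91
Stage 1: 31(ω_s−ω_c) = −91(ω_r−ω_c),  ω_c=0, ω_r=1
Stage 1: ω_s = 0 − (91/31)(1−0) = -91/31
  ⇒ ω_s¹/ω_r¹ = -91/31
Stage 2: N_ring = 37 + 2·14 = 65
Stage 2: 37(ω_s−ω_c) = −65(ω_r−ω_c),  ω_s=0, ω_r=1
Stage 2: 37(0−ω_c) = −65(1−ω_c)  ⇒  102ω_c = 65  ⇒  ω_c = 65/102
  ⇒ ω_c²/ω_r² = 65/102
Coupling ω_r² = ω_s¹ ⇒ overall = -91/31 × 65/102 = -5915/3162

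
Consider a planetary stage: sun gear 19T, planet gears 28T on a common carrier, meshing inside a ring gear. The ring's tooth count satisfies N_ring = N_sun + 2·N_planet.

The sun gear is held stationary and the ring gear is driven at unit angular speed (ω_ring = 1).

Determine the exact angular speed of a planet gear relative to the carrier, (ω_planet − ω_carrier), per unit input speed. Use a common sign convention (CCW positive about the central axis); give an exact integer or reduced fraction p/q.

1425/2632

N_ring = 19 + 2·28 = 75
19(ω_s−ω_c) = −75(ω_r−ω_c),  ω_s=0, ω_r=1
19(0−ω_c) = −75(1−ω_c)  ⇒  94ω_c = 75  ⇒  ω_c = 75/94
sun–planet: 19·(0−75/94) = −28·(ω_p−ω_c)  ⇒  ω_p−ω_c = −(19/28)·(-75/94) = 1425/2632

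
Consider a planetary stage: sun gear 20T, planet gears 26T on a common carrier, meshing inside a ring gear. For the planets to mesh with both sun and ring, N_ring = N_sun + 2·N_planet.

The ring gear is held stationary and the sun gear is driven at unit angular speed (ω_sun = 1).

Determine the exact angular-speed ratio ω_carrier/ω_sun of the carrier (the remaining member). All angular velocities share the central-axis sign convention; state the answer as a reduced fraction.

5/23

N_ring = 20 + 2·26 = 72
20(ω_s−ω_c) = −72(ω_r−ω_c),  ω_r=0, ω_s=1
20(1−ω_c) = −72(0−ω_c)  ⇒  92ω_c = 20  ⇒  ω_c = 5/23
ω_c/ω_s = 5/23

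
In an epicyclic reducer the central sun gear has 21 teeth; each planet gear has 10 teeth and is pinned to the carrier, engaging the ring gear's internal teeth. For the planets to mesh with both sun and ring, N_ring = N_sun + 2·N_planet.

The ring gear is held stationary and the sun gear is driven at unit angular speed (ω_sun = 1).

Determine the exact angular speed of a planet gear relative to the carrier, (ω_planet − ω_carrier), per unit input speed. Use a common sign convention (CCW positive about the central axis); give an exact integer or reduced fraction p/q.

-861/620

N_ring = 21 + 2·10 = 41
21(ω_s−ω_c) = −41(ω_r−ω_c),  ω_r=0, ω_s=1
21(1−ω_c) = −41(0−ω_c)  ⇒  62ω_c = 21  ⇒  ω_c = 21/62
sun–planet: 21·(1−21/62) = −10·(ω_p−ω_c)  ⇒  ω_p−ω_c = −(21/10)·(41/62) = -861/620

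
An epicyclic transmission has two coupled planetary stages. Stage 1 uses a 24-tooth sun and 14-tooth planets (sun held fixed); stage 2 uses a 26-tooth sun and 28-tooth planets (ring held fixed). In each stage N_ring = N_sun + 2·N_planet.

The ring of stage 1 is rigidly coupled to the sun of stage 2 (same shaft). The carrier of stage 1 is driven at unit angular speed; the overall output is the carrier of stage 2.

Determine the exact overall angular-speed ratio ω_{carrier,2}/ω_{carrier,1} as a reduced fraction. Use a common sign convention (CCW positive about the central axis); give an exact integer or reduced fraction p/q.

Stage 1: N_ring = 24 + 2·14 = 52
Stage 1: 24(ω_s−ω_c) = −52(ω_r−ω_c),  ω_s=0, ω_c=1
Stage 1: ω_r = 1 − (24/52)(0−1) = 19/13
  ⇒ ω_r¹/ω_c¹ = 19/13
Stage 2: N_ring = 26 + 2·28 = 82
Stage 2: 26(ω_s−ω_c) = −82(ω_r−ω_c),  ω_r=0, ω_s=1
Stage 2: 26(1−ω_c) = −82(0−ω_c)  ⇒  108ω_c = 26  ⇒  ω_c = 13/54
  ⇒ ω_c²/ω_s² = 13/54
Coupling ω_s² = ω_r¹ ⇒ overall = 19/13 × 13/54 = 19/54

19/54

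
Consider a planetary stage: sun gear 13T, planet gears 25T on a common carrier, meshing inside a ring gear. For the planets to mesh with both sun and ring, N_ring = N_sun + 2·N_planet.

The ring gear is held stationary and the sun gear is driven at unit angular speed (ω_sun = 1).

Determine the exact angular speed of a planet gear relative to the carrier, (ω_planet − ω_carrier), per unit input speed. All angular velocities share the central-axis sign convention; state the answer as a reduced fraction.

-819/1900

N_ring = 13 + 2·25 = 63
13(ω_s−ω_c) = −63(ω_r−ω_c),  ω_r=0, ω_s=1
13(1−ω_c) = −63(0−ω_c)  ⇒  76ω_c = 13  ⇒  ω_c = 13/76
sun–planet: 13·(1−13/76) = −25·(ω_p−ω_c)  ⇒  ω_p−ω_c = −(13/25)·(63/76) = -819/1900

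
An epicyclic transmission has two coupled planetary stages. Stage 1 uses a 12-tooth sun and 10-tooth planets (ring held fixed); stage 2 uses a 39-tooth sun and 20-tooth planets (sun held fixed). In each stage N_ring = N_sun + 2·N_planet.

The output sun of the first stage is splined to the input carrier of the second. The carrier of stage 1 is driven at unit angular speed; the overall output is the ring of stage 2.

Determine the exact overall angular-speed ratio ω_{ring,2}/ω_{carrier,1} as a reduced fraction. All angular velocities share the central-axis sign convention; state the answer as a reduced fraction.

1298/237

Stage 1: N_ring = 12 + 2·10 = 32
Stage 1: 12(ω_s−ω_c) = −32(ω_r−ω_c),  ω_r=0, ω_c=1
Stage 1: ω_s = 1 − (32/12)(0−1) = 11/3
  ⇒ ω_s¹/ω_c¹ = 11/3
Stage 2: N_ring = 39 + 2·20 = 79
Stage 2: 39(ω_s−ω_c) = −79(ω_r−ω_c),  ω_s=0, ω_c=1
Stage 2: ω_r = 1 − (39/79)(0−1) = 118/79
  ⇒ ω_r²/ω_c² = 118/79
Coupling ω_c² = ω_s¹ ⇒ overall = 11/3 × 118/79 = 1298/237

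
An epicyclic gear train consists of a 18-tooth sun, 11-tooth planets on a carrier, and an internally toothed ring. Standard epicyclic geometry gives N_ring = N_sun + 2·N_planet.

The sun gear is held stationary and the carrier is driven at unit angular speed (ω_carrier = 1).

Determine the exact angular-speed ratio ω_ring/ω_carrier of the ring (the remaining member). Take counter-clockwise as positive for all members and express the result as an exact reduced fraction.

29/20

N_ring = 18 + 2·11 = 40
18(ω_s−ω_c) = −40(ω_r−ω_c),  ω_s=0, ω_c=1
ω_r = 1 − (18/40)(0−1) = 29/20
ω_r/ω_c = 29/20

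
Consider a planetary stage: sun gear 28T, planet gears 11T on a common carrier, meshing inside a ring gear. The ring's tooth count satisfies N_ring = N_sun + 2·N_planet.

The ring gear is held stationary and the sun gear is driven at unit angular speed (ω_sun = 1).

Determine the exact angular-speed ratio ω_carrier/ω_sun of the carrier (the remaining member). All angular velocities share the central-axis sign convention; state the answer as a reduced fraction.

14/39

N_ring = 28 + 2·11 = 50
28(ω_s−ω_c) = −50(ω_r−ω_c),  ω_r=0, ω_s=1
28(1−ω_c) = −50(0−ω_c)  ⇒  78ω_c = 28  ⇒  ω_c = 14/39
ω_c/ω_s = 14/39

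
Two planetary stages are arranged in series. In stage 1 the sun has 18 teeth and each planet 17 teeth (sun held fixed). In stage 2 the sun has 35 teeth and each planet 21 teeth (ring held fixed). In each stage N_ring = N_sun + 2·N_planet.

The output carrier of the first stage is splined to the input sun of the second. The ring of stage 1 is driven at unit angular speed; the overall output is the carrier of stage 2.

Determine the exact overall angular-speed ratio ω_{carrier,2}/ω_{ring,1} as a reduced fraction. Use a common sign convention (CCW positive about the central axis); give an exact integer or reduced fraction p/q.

13/56

Stage 1: N_ring = 18 + 2·17 = 52
Stage 1: 18(ω_s−ω_c) = −52(ω_r−ω_c),  ω_s=0, ω_r=1
Stage 1: 18(0−ω_c) = −52(1−ω_c)  ⇒  70ω_c = 52  ⇒  ω_c = 26/35
  ⇒ ω_c¹/ω_r¹ = 26/35
Stage 2: N_ring = 35 + 2·21 = 77
Stage 2: 35(ω_s−ω_c) = −77(ω_r−ω_c),  ω_r=0, ω_s=1
Stage 2: 35(1−ω_c) = −77(0−ω_c)  ⇒  112ω_c = 35  ⇒  ω_c = 5/16
  ⇒ ω_c²/ω_s² = 5/16
Coupling ω_s² = ω_c¹ ⇒ overall = 26/35 × 5/16 = 13/56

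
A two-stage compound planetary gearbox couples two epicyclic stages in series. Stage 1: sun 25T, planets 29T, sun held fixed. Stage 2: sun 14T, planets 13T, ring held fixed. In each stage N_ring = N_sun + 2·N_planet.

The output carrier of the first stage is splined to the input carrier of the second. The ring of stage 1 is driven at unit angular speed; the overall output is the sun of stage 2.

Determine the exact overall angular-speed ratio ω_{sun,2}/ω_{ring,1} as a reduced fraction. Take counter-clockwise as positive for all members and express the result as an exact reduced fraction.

83/28

Stage 1: N_ring = 25 + 2·29 = 83
Stage 1: 25(ω_s−ω_c) = −83(ω_r−ω_c),  ω_s=0, ω_r=1
Stage 1: 25(0−ω_c) = −83(1−ω_c)  ⇒  108ω_c = 83  ⇒  ω_c = 83/108
  ⇒ ω_c¹/ω_r¹ = 83/108
Stage 2: N_ring = 14 + 2·13 = 40
Stage 2: 14(ω_s−ω_c) = −40(ω_r−ω_c),  ω_r=0, ω_c=1
Stage 2: ω_s = 1 − (40/14)(0−1) = 27/7
  ⇒ ω_s²/ω_c² = 27/7
Coupling ω_c² = ω_c¹ ⇒ overall = 83/108 × 27/7 = 83/28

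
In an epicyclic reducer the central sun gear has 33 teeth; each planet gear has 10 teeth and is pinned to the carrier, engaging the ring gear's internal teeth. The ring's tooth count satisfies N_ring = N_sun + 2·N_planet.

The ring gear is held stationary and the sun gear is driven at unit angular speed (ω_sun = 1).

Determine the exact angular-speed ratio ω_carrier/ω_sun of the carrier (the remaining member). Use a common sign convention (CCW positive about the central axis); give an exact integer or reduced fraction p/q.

N_ring = 33 + 2·10 = 53
33(ω_s−ω_c) = −53(ω_r−ω_c),  ω_r=0, ω_s=1
33(1−ω_c) = −53(0−ω_c)  ⇒  86ω_c = 33  ⇒  ω_c = 33/86
ω_c/ω_s = 33/86

33/86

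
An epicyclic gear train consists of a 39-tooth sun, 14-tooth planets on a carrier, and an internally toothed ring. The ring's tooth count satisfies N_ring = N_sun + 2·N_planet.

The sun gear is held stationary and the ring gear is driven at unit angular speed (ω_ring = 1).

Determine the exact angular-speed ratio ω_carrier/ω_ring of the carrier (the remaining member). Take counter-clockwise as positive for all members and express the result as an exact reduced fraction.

67/106

N_ring = 39 + 2·14 = 67
39(ω_s−ω_c) = −67(ω_r−ω_c),  ω_s=0, ω_r=1
39(0−ω_c) = −67(1−ω_c)  ⇒  106ω_c = 67  ⇒  ω_c = 67/106
ω_c/ω_r = 67/106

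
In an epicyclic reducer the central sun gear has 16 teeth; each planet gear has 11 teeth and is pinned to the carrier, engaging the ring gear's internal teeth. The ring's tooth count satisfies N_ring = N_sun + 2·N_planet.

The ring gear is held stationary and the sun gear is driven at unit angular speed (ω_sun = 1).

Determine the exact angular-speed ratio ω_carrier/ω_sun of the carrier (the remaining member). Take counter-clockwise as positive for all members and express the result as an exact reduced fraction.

8/27

N_ring = 16 + 2·11 = 38
16(ω_s−ω_c) = −38(ω_r−ω_c),  ω_r=0, ω_s=1
16(1−ω_c) = −38(0−ω_c)  ⇒  54ω_c = 16  ⇒  ω_c = 8/27
ω_c/ω_s = 8/27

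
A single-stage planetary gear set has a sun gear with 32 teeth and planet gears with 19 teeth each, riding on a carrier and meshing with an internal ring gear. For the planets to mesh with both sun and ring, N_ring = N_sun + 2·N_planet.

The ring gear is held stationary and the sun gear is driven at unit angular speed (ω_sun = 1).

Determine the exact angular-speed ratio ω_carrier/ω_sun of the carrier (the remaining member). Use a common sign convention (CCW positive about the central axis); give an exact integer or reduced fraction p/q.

N_ring = 32 + 2·19 = 70
32(ω_s−ω_c) = −70(ω_r−ω_c),  ω_r=0, ω_s=1
32(1−ω_c) = −70(0−ω_c)  ⇒  102ω_c = 32  ⇒  ω_c = 16/51
ω_c/ω_s = 16/51

16/51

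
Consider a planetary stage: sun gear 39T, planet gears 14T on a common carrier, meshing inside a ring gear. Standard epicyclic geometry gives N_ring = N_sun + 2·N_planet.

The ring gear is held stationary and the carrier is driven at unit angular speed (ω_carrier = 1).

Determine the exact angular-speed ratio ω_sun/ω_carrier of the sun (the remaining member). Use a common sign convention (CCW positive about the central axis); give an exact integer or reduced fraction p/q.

106/39

N_ring = 39 + 2·14 = 67
39(ω_s−ω_c) = −67(ω_r−ω_c),  ω_r=0, ω_c=1
ω_s = 1 − (67/39)(0−1) = 106/39
ω_s/ω_c = 106/39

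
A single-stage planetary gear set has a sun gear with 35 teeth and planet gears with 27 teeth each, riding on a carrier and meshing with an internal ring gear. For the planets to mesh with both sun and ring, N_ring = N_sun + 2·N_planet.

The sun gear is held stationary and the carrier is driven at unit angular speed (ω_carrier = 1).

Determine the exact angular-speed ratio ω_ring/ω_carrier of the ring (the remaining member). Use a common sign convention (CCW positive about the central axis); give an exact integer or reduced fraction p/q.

N_ring = 35 + 2·27 = 89
35(ω_s−ω_c) = −89(ω_r−ω_c),  ω_s=0, ω_c=1
ω_r = 1 − (35/89)(0−1) = 124/89
ω_r/ω_c = 124/89

124/89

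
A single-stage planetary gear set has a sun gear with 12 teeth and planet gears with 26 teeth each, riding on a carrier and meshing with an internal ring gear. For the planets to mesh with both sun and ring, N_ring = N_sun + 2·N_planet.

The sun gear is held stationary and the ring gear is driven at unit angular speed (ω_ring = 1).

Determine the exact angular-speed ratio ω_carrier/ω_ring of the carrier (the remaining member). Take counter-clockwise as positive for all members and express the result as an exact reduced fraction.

16/19

N_ring = 12 + 2·26 = 64
12(ω_s−ω_c) = −64(ω_r−ω_c),  ω_s=0, ω_r=1
12(0−ω_c) = −64(1−ω_c)  ⇒  76ω_c = 64  ⇒  ω_c = 16/19
ω_c/ω_r = 16/19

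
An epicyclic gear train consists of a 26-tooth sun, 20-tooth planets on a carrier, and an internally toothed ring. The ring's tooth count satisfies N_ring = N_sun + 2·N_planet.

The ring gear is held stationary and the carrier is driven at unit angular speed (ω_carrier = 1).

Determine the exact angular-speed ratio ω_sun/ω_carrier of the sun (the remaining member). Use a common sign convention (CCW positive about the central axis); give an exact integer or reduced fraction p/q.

N_ring = 26 + 2·20 = 66
26(ω_s−ω_c) = −66(ω_r−ω_c),  ω_r=0, ω_c=1
ω_s = 1 − (66/26)(0−1) = 46/13
ω_s/ω_c = 46/13

46/13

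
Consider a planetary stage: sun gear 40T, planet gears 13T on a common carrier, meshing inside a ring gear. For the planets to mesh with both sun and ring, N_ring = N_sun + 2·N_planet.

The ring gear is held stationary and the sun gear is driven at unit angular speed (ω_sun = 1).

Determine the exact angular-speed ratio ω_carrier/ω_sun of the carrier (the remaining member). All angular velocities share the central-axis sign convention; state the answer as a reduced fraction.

N_ring = 40 + 2·13 = 66
40(ω_s−ω_c) = −66(ω_r−ω_c),  ω_r=0, ω_s=1
40(1−ω_c) = −66(0−ω_c)  ⇒  106ω_c = 40  ⇒  ω_c = 20/53
ω_c/ω_s = 20/53

20/53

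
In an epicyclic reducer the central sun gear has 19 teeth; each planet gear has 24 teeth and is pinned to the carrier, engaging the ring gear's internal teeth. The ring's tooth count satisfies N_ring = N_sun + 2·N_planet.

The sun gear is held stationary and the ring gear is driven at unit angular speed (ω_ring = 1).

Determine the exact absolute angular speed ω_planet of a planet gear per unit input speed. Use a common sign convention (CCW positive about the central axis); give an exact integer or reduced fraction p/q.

67/48

N_ring = 19 + 2·24 = 67
19(ω_s−ω_c) = −67(ω_r−ω_c),  ω_s=0, ω_r=1
19(0−ω_c) = −67(1−ω_c)  ⇒  86ω_c = 67  ⇒  ω_c = 67/86
sun–planet: 19·(0−67/86) = −24·(ω_p−ω_c)  ⇒  ω_p−ω_c = −(19/24)·(-67/86) = 1273/2064
ω_p = 67/86 + 1273/2064 = 67/48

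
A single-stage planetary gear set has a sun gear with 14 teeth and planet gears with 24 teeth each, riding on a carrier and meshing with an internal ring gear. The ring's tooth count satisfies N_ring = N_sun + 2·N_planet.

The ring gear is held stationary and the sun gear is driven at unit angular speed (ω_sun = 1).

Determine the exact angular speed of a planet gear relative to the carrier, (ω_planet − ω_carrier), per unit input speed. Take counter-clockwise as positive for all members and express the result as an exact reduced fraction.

-217/456

N_ring = 14 + 2·24 = 62
14(ω_s−ω_c) = −62(ω_r−ω_c),  ω_r=0, ω_s=1
14(1−ω_c) = −62(0−ω_c)  ⇒  76ω_c = 14  ⇒  ω_c = 7/38
sun–planet: 14·(1−7/38) = −24·(ω_p−ω_c)  ⇒  ω_p−ω_c = −(14/24)·(31/38) = -217/456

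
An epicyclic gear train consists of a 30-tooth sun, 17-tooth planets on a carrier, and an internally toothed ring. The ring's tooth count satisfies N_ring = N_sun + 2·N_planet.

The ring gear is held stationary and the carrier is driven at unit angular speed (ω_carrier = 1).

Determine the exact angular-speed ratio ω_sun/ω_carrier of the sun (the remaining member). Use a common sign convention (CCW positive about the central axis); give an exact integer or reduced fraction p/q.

N_ring = 30 + 2·17 = 64
30(ω_s−ω_c) = −64(ω_r−ω_c),  ω_r=0, ω_c=1
ω_s = 1 − (64/30)(0−1) = 47/15
ω_s/ω_c = 47/15

47/15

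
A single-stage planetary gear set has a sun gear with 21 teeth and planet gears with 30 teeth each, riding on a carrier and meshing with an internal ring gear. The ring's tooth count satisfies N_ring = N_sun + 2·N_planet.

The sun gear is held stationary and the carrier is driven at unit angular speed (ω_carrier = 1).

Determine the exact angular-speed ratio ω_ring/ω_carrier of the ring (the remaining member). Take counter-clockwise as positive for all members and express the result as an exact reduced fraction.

34/27

N_ring = 21 + 2·30 = 81
21(ω_s−ω_c) = −81(ω_r−ω_c),  ω_s=0, ω_c=1
ω_r = 1 − (21/81)(0−1) = 34/27
ω_r/ω_c = 34/27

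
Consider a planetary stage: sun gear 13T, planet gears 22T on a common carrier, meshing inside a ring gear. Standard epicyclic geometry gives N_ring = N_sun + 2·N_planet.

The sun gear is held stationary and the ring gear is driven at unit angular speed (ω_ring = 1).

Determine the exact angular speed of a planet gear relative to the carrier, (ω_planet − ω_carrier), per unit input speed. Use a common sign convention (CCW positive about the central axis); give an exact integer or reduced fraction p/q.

741/1540

N_ring = 13 + 2·22 = 57
13(ω_s−ω_c) = −57(ω_r−ω_c),  ω_s=0, ω_r=1
13(0−ω_c) = −57(1−ω_c)  ⇒  70ω_c = 57  ⇒  ω_c = 57/70
sun–planet: 13·(0−57/70) = −22·(ω_p−ω_c)  ⇒  ω_p−ω_c = −(13/22)·(-57/70) = 741/1540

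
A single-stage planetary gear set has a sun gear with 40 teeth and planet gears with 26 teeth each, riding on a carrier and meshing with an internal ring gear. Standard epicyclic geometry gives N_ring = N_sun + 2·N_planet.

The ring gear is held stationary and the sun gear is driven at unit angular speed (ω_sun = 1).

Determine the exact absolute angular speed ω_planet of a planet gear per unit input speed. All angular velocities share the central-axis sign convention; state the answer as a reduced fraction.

N_ring = 40 + 2·26 = 92
40(ω_s−ω_c) = −92(ω_r−ω_c),  ω_r=0, ω_s=1
40(1−ω_c) = −92(0−ω_c)  ⇒  132ω_c = 40  ⇒  ω_c = 10/33
sun–planet: 40·(1−10/33) = −26·(ω_p−ω_c)  ⇒  ω_p−ω_c = −(40/26)·(23/33) = -460/429
ω_p = 10/33 − 460/429 = -10/13

-10/13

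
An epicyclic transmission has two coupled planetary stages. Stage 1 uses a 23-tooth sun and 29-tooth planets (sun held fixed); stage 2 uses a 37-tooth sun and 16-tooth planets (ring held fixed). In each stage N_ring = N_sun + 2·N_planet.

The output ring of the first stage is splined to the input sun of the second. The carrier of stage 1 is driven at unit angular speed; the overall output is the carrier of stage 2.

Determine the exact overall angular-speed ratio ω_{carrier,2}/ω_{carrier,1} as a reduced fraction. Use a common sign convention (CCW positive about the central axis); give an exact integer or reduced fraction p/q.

1924/4293

Stage 1: N_ring = 23 + 2·29 = 81
Stage 1: 23(ω_s−ω_c) = −81(ω_r−ω_c),  ω_s=0, ω_c=1
Stage 1: ω_r = 1 − (23/81)(0−1) = 104/81
  ⇒ ω_r¹/ω_c¹ = 104/81
Stage 2: N_ring = 37 + 2·16 = 69
Stage 2: 37(ω_s−ω_c) = −69(ω_r−ω_c),  ω_r=0, ω_s=1
Stage 2: 37(1−ω_c) = −69(0−ω_c)  ⇒  106ω_c = 37  ⇒  ω_c = 37/106
  ⇒ ω_c²/ω_s² = 37/106
Coupling ω_s² = ω_r¹ ⇒ overall = 104/81 × 37/106 = 1924/4293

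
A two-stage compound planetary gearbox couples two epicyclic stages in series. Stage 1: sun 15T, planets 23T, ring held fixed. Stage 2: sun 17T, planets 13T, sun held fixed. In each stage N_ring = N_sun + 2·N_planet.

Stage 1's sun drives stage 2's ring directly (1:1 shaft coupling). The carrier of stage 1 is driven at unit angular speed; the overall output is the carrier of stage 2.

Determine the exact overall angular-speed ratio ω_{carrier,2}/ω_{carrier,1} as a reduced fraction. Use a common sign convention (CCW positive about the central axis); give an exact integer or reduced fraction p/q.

817/225

Stage 1: N_ring = 15 + 2·23 = 61
Stage 1: 15(ω_s−ω_c) = −61(ω_r−ω_c),  ω_r=0, ω_c=1
Stage 1: ω_s = 1 − (61/15)(0−1) = 76/15
  ⇒ ω_s¹/ω_c¹ = 76/15
Stage 2: N_ring = 17 + 2·13 = 43
Stage 2: 17(ω_s−ω_c) = −43(ω_r−ω_c),  ω_s=0, ω_r=1
Stage 2: 17(0−ω_c) = −43(1−ω_c)  ⇒  60ω_c = 43  ⇒  ω_c = 43/60
  ⇒ ω_c²/ω_r² = 43/60
Coupling ω_r² = ω_s¹ ⇒ overall = 76/15 × 43/60 = 817/225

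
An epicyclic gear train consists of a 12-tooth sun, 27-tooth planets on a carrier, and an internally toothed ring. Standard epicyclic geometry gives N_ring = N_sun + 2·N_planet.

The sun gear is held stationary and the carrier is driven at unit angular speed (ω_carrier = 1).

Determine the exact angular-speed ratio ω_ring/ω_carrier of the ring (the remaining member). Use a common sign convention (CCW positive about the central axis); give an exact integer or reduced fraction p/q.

13/11

N_ring = 12 + 2·27 = 66
12(ω_s−ω_c) = −66(ω_r−ω_c),  ω_s=0, ω_c=1
ω_r = 1 − (12/66)(0−1) = 13/11
ω_r/ω_c = 13/11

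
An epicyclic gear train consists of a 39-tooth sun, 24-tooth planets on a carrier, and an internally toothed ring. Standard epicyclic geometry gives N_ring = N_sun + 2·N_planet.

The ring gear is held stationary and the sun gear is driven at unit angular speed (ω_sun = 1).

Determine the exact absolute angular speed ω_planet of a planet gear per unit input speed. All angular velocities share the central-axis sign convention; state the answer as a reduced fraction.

N_ring = 39 + 2·24 = 87
39(ω_s−ω_c) = −87(ω_r−ω_c),  ω_r=0, ω_s=1
39(1−ω_c) = −87(0−ω_c)  ⇒  126ω_c = 39  ⇒  ω_c = 13/42
sun–planet: 39·(1−13/42) = −24·(ω_p−ω_c)  ⇒  ω_p−ω_c = −(39/24)·(29/42) = -377/336
ω_p = 13/42 − 377/336 = -13/16

-13/16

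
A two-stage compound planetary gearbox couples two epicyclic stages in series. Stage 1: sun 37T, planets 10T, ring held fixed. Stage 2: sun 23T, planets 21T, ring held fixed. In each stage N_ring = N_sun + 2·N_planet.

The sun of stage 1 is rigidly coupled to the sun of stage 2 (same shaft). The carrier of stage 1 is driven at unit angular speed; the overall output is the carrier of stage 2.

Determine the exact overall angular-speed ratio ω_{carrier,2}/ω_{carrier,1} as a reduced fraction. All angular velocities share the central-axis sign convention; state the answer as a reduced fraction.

1081/1628

Stage 1: N_ring = 37 + 2·10 = 57
Stage 1: 37(ω_s−ω_c) = −57(ω_r−ω_c),  ω_r=0, ω_c=1
Stage 1: ω_s = 1 − (57/37)(0−1) = 94/37
  ⇒ ω_s¹/ω_c¹ = 94/37
Stage 2: N_ring = 23 + 2·21 = 65
Stage 2: 23(ω_s−ω_c) = −65(ω_r−ω_c),  ω_r=0, ω_s=1
Stage 2: 23(1−ω_c) = −65(0−ω_c)  ⇒  88ω_c = 23  ⇒  ω_c = 23/88
  ⇒ ω_c²/ω_s² = 23/88
Coupling ω_s² = ω_s¹ ⇒ overall = 94/37 × 23/88 = 1081/1628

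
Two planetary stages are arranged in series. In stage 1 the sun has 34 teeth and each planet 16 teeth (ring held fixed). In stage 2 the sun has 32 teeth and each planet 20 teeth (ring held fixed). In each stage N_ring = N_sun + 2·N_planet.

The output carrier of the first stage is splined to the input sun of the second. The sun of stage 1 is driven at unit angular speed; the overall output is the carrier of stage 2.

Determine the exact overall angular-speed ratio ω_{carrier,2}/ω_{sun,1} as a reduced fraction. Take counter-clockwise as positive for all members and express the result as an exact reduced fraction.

34/325

Stage 1: N_ring = 34 + 2·16 = 66
Stage 1: 34(ω_s−ω_c) = −66(ω_r−ω_c),  ω_r=0, ω_s=1
Stage 1: 34(1−ω_c) = −66(0−ω_c)  ⇒  100ω_c = 34  ⇒  ω_c = 17/50
  ⇒ ω_c¹/ω_s¹ = 17/50
Stage 2: N_ring = 32 + 2·20 = 72
Stage 2: 32(ω_s−ω_c) = −72(ω_r−ω_c),  ω_r=0, ω_s=1
Stage 2: 32(1−ω_c) = −72(0−ω_c)  ⇒  104ω_c = 32  ⇒  ω_c = 4/13
  ⇒ ω_c²/ω_s² = 4/13
Coupling ω_s² = ω_c¹ ⇒ overall = 17/50 × 4/13 = 34/325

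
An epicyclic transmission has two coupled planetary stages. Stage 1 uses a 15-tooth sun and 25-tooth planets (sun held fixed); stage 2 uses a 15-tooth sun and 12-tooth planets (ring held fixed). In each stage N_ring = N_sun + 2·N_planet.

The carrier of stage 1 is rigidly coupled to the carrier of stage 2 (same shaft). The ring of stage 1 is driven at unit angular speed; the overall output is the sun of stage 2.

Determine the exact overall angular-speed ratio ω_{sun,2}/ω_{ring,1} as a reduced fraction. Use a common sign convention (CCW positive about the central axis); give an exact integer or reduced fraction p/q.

Stage 1: N_ring = 15 + 2·25 = 65
Stage 1: 15(ω_s−ω_c) = −65(ω_r−ω_c),  ω_s=0, ω_r=1
Stage 1: 15(0−ω_c) = −65(1−ω_c)  ⇒  80ω_c = 65  ⇒  ω_c = 13/16
  ⇒ ω_c¹/ω_r¹ = 13/16
Stage 2: N_ring = 15 + 2·12 = 39
Stage 2: 15(ω_s−ω_c) = −39(ω_r−ω_c),  ω_r=0, ω_c=1
Stage 2: ω_s = 1 − (39/15)(0−1) = 18/5
  ⇒ ω_s²/ω_c² = 18/5
Coupling ω_c² = ω_c¹ ⇒ overall = 13/16 × 18/5 = 117/40

117/40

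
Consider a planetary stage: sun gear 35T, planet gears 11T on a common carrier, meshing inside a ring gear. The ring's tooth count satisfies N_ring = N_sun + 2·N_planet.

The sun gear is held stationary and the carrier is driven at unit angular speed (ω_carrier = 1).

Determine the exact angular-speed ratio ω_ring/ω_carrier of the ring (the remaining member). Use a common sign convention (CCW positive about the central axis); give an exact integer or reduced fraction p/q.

92/57

N_ring = 35 + 2·11 = 57
35(ω_s−ω_c) = −57(ω_r−ω_c),  ω_s=0, ω_c=1
ω_r = 1 − (35/57)(0−1) = 92/57
ω_r/ω_c = 92/57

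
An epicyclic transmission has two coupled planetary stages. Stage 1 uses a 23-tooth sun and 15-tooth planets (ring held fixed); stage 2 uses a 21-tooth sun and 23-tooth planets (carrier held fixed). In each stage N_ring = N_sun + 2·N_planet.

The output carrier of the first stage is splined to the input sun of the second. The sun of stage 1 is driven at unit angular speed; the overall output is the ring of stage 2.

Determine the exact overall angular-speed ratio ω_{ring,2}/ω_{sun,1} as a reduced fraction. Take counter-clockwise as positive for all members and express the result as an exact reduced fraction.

Stage 1: N_ring = 23 + 2·15 = 53
Stage 1: 23(ω_s−ω_c) = −53(ω_r−ω_c),  ω_r=0, ω_s=1
Stage 1: 23(1−ω_c) = −53(0−ω_c)  ⇒  76ω_c = 23  ⇒  ω_c = 23/76
  ⇒ ω_c¹/ω_s¹ = 23/76
Stage 2: N_ring = 21 + 2·23 = 67
Stage 2: 21(ω_s−ω_c) = −67(ω_r−ω_c),  ω_c=0, ω_s=1
Stage 2: ω_r = 0 − (21/67)(1−0) = -21/67
  ⇒ ω_r²/ω_s² = -21/67
Coupling ω_s² = ω_c¹ ⇒ overall = 23/76 × -21/67 = -483/5092

-483/5092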